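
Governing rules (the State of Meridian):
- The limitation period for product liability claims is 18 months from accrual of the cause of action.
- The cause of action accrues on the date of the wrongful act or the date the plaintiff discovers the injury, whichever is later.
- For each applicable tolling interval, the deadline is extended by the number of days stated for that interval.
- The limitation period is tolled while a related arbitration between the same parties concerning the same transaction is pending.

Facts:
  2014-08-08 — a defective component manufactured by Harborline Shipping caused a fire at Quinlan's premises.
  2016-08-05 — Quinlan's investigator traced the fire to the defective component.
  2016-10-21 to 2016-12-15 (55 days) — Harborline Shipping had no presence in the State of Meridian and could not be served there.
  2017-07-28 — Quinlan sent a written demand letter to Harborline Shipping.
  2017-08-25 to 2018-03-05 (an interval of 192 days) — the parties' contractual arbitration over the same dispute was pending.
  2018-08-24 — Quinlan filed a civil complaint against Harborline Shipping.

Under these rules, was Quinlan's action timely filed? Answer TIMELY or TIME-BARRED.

TIME-BARRED

The claim accrued on 2016-08-05 — the later of the 2014-08-08 act and the 2016-08-05 discovery.
The untolled deadline — 18 months after 2016-08-05 — is 2018-02-05.
The pending related arbitration from 2017-08-25 to 2018-03-05 tolled the period for 192 days, extending the deadline to 2018-08-16.
The defendant's absence from the jurisdiction from 2016-10-21 to 2016-12-15 does not toll the period, because no stated rule makes the defendant's absence a tolling event.
The other events in the timeline have no effect on the limitation period under the stated rules.
The 2018-08-24 filing falls after the 2018-08-16 deadline; the claim is time-barred.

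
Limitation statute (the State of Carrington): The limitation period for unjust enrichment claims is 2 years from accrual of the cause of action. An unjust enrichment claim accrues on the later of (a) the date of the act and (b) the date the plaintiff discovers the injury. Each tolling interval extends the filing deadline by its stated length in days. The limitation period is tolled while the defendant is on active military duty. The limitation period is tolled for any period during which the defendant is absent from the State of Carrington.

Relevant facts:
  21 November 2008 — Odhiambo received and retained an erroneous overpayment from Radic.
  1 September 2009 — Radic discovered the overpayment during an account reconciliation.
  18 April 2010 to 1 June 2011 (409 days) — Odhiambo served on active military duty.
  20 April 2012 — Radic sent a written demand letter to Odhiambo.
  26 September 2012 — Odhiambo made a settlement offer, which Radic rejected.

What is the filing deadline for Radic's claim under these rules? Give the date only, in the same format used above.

14 October 2012

Taking the later of the act (21 November 2008) and discovery (1 September 2009), the claim accrued on 1 September 2009.
2 years from 1 September 2009 is 1 September 2011.
The defendant's active military service from 18 April 2010 to 1 June 2011 tolled the period for 409 days, extending the deadline to 14 October 2012.
The other events in the timeline have no effect on the limitation period under the stated rules.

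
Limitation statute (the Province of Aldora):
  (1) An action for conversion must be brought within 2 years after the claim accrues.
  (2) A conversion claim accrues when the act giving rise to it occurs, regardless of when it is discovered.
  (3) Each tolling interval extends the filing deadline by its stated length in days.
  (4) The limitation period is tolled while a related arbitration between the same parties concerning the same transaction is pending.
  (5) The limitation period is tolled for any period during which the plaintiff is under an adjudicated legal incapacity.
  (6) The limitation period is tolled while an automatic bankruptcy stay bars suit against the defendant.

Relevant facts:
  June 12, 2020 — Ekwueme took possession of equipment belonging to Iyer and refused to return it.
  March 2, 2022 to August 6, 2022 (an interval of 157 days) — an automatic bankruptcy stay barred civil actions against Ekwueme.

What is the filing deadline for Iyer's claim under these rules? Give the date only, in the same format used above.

November 16, 2022

The claim accrued on June 12, 2020, when the wrongful act occurred.
Adding the 2 years base period to June 12, 2020 gives a deadline of June 12, 2022, before any tolling.
The period was tolled for 157 days by the automatic bankruptcy stay (March 2, 2022 to August 6, 2022), pushing the deadline to November 16, 2022.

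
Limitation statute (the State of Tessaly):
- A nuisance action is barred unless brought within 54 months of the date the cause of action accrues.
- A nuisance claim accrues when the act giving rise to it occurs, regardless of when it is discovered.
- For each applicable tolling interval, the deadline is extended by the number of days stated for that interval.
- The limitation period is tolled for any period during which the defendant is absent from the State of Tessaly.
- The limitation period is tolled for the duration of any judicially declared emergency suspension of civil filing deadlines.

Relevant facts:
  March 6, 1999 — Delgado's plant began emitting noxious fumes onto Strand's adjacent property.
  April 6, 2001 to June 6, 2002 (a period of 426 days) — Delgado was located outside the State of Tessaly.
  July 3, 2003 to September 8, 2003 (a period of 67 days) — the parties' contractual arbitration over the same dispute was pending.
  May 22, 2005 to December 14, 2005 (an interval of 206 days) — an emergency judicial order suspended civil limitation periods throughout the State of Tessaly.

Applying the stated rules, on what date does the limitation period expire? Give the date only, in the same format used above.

The cause of action accrued on March 6, 1999, the date of the act.
54 months from March 6, 1999 is September 6, 2003.
Because the defendant's absence from the jurisdiction ran from April 6, 2001 to June 6, 2002, the deadline is extended by 426 days to November 5, 2004.
By the time the emergency suspension of filing deadlines began on May 22, 2005, the limitation period had already expired on November 5, 2004; that interval cannot revive it.
The pending related arbitration from July 3, 2003 to September 8, 2003 does not toll the period, because no stated rule makes a pending arbitration a tolling event.

November 5, 2004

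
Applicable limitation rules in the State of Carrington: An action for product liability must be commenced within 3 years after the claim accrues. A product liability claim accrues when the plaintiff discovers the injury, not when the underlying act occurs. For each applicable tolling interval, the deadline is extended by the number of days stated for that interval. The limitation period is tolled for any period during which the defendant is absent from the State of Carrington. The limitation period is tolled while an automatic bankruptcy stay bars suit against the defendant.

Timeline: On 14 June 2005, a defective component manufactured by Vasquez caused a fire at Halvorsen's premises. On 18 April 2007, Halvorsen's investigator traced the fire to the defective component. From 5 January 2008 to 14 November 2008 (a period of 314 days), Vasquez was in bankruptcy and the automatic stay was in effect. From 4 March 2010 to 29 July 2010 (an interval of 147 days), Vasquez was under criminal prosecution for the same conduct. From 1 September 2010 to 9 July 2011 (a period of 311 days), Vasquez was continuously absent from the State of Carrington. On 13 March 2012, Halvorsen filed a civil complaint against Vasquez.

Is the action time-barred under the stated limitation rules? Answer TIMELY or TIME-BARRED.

The claim did not accrue until Halvorsen discovered the injury on 18 April 2007; the 14 June 2005 act date does not start the clock under the stated rule.
3 years from 18 April 2007 is 18 April 2010.
Because the automatic bankruptcy stay ran from 5 January 2008 to 14 November 2008, the deadline is extended by 314 days to 26 February 2011.
Because the defendant's absence from the jurisdiction ran from 1 September 2010 to 9 July 2011, the deadline is extended by 311 days to 3 January 2012.
The pending criminal prosecution from 4 March 2010 to 29 July 2010 does not toll the period, because no stated rule makes a criminal prosecution a tolling event.
Halvorsen filed on 13 March 2012, after the 3 January 2012 deadline, so the action is time-barred.

TIME-BARRED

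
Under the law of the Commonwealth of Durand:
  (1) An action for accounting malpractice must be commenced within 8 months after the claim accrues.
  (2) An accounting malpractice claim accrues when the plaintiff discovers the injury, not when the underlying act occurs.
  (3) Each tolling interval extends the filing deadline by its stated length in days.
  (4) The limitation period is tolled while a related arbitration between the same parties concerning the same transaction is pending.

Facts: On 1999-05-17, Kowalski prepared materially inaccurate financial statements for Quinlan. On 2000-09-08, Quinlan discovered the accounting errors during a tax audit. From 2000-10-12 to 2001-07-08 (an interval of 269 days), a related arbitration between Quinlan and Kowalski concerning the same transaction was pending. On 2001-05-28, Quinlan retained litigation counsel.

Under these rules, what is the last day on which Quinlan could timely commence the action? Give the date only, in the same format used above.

2002-02-01

Under the discovery rule, the claim accrued on 2000-09-08, when Quinlan discovered the injury — not on the 1999-05-17 date of the underlying act.
8 months from 2000-09-08 is 2001-05-08.
The pending related arbitration from 2000-10-12 to 2001-07-08 tolled the period for 269 days, extending the deadline to 2002-02-01.
None of the other events listed affects the running of the period under the stated rules.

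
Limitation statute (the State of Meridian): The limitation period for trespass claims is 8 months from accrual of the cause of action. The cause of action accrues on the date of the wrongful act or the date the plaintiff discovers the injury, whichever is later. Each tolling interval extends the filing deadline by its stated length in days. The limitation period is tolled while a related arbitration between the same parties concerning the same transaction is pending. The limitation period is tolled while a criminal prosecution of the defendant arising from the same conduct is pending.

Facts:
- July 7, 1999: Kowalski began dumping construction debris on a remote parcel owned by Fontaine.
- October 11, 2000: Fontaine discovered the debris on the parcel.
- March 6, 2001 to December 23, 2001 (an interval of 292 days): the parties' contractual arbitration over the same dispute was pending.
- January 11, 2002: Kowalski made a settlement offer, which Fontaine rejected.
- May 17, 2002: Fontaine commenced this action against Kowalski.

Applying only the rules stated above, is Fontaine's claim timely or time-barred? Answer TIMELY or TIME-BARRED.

Because discovery on October 11, 2000 post-dates the July 7, 1999 act, accrual under the later-of rule falls on October 11, 2000.
8 months from October 11, 2000 is June 11, 2001.
The pending related arbitration from March 6, 2001 to December 23, 2001 tolled the period for 292 days, extending the deadline to March 30, 2002.
The other events in the timeline have no effect on the limitation period under the stated rules.
The May 17, 2002 filing falls after the March 30, 2002 deadline; the claim is time-barred.

TIME-BARRED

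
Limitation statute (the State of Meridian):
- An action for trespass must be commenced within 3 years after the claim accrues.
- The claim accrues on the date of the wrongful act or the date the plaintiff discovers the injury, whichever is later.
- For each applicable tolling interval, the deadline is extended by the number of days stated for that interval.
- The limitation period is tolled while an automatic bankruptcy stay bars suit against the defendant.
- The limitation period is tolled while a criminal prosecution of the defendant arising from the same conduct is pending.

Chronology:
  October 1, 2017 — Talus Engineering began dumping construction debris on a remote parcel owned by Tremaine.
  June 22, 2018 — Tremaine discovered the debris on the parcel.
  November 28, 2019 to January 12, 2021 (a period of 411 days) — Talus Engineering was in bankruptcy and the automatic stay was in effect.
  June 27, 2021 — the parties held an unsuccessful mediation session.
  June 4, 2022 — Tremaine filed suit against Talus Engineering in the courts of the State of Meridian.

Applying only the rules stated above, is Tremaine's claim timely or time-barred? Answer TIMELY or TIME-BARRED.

TIMELY

Because discovery on June 22, 2018 post-dates the October 1, 2017 act, accrual under the later-of rule falls on June 22, 2018.
Adding the 3 years base period to June 22, 2018 gives a deadline of June 22, 2021, before any tolling.
The period was tolled for 411 days by the automatic bankruptcy stay (November 28, 2019 to January 12, 2021), pushing the deadline to August 7, 2022.
Nothing else in the chronology tolls or restarts the period.
Filing on June 4, 2022 beat the August 7, 2022 deadline — the action is timely.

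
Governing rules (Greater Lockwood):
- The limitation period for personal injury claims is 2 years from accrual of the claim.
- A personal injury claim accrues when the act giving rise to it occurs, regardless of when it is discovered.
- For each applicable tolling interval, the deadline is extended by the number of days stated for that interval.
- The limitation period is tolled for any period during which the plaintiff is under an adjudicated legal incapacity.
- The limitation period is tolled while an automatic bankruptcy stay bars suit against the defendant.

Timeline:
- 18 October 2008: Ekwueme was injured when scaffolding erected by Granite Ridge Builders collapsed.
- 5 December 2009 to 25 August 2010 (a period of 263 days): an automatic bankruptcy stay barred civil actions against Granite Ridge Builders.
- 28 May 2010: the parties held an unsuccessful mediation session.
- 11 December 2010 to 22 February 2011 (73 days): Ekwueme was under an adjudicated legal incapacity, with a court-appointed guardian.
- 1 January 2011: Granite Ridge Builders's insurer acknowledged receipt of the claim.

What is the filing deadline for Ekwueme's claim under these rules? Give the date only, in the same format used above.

The claim accrued on 18 October 2008, the date of the act.
2 years from 18 October 2008 is 18 October 2010.
The period was tolled for 263 days by the automatic bankruptcy stay (5 December 2009 to 25 August 2010), pushing the deadline to 8 July 2011.
The period was tolled for 73 days by the plaintiff's legal incapacity (11 December 2010 to 22 February 2011), pushing the deadline to 19 September 2011.
Nothing else in the chronology tolls or restarts the period.

19 September 2011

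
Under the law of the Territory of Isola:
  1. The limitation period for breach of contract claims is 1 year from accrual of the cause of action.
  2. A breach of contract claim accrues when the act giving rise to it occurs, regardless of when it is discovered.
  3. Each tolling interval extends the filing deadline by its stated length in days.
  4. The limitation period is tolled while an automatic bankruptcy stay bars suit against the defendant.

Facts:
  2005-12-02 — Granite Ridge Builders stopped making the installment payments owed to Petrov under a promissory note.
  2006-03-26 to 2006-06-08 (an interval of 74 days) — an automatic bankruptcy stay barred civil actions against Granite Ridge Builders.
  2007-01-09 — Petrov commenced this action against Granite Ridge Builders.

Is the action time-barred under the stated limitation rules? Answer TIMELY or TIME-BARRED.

The limitation period began to run on 2005-12-02.
The untolled deadline — 1 year after 2005-12-02 — is 2006-12-02.
Because the automatic bankruptcy stay ran from 2006-03-26 to 2006-06-08, the deadline is extended by 74 days to 2007-02-14.
Petrov filed on 2007-01-09, before the 2007-02-14 deadline, so the action is timely.

TIMELY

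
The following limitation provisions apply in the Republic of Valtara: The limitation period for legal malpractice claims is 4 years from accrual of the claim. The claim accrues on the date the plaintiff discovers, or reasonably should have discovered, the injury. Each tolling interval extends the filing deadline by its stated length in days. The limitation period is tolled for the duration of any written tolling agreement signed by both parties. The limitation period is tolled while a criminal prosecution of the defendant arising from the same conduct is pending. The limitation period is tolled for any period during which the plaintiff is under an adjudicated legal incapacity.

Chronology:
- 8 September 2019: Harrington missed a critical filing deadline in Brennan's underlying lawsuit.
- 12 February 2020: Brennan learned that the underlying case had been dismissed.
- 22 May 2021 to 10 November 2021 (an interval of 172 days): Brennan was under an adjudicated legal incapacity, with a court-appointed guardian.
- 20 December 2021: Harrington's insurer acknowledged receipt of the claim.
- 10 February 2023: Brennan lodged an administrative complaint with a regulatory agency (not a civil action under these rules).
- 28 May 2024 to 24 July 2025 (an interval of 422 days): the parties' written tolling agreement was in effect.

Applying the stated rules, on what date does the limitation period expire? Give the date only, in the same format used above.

28 September 2025

Under the discovery rule, the claim accrued on 12 February 2020, when Brennan discovered the injury — not on the 8 September 2019 date of the underlying act.
Adding the 4 years base period to 12 February 2020 gives a deadline of 12 February 2024, before any tolling.
The period was tolled for 172 days by the plaintiff's legal incapacity (22 May 2021 to 10 November 2021), pushing the deadline to 2 August 2024.
The written tolling agreement from 28 May 2024 to 24 July 2025 tolled the period for 422 days, extending the deadline to 28 September 2025.
Nothing else in the chronology tolls or restarts the period.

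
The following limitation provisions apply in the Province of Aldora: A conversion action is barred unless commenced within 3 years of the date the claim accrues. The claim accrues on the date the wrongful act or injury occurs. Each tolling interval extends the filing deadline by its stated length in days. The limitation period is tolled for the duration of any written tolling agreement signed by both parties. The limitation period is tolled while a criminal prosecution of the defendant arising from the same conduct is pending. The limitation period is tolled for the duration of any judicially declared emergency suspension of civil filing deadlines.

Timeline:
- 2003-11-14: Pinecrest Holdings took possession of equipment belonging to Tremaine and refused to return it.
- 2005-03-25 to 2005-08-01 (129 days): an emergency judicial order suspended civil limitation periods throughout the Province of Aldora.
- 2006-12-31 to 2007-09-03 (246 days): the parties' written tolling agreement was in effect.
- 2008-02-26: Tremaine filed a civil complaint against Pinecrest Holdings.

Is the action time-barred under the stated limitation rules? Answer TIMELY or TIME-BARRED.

The claim accrued on 2003-11-14, the date of the act.
3 years from 2003-11-14 is 2006-11-14.
Because the emergency suspension of filing deadlines ran from 2005-03-25 to 2005-08-01, the deadline is extended by 129 days to 2007-03-23.
The period was tolled for 246 days by the written tolling agreement (2006-12-31 to 2007-09-03), pushing the deadline to 2007-11-24.
The 2008-02-26 filing falls after the 2007-11-24 deadline; the claim is time-barred.

TIME-BARRED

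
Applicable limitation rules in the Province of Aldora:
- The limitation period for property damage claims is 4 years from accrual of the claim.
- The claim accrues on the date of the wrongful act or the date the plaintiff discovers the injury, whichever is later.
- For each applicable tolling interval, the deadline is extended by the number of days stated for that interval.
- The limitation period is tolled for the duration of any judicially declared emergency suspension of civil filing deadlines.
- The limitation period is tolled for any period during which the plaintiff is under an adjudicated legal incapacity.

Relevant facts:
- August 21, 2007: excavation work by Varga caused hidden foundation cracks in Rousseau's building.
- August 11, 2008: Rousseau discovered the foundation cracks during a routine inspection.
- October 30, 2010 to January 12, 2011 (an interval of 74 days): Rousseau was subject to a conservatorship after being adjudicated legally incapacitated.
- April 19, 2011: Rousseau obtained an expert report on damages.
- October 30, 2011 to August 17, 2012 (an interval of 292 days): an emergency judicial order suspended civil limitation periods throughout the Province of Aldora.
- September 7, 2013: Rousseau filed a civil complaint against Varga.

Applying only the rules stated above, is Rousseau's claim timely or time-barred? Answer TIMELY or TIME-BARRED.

Because discovery on August 11, 2008 post-dates the August 21, 2007 act, accrual under the later-of rule falls on August 11, 2008.
Adding the 4 years base period to August 11, 2008 gives a deadline of August 11, 2012, before any tolling.
Because the plaintiff's legal incapacity ran from October 30, 2010 to January 12, 2011, the deadline is extended by 74 days to October 24, 2012.
The emergency suspension of filing deadlines from October 30, 2011 to August 17, 2012 tolled the period for 292 days, extending the deadline to August 12, 2013.
Nothing else in the chronology tolls or restarts the period.
Rousseau filed on September 7, 2013, after the August 12, 2013 deadline, so the action is time-barred.

TIME-BARRED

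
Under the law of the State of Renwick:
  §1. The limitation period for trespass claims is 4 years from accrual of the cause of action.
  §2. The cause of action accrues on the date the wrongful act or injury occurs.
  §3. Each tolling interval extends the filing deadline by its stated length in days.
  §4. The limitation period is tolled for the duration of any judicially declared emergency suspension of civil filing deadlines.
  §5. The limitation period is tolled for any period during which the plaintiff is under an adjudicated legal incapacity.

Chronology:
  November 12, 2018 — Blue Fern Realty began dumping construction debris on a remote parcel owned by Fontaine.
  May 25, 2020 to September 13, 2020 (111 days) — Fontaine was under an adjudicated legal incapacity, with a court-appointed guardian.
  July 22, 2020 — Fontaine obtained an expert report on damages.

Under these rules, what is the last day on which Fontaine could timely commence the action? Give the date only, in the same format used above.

The cause of action accrued on November 12, 2018, the date of the act.
The untolled deadline — 4 years after November 12, 2018 — is November 12, 2022.
Because the plaintiff's legal incapacity ran from May 25, 2020 to September 13, 2020, the deadline is extended by 111 days to March 3, 2023.
Nothing else in the chronology tolls or restarts the period.

March 3, 2023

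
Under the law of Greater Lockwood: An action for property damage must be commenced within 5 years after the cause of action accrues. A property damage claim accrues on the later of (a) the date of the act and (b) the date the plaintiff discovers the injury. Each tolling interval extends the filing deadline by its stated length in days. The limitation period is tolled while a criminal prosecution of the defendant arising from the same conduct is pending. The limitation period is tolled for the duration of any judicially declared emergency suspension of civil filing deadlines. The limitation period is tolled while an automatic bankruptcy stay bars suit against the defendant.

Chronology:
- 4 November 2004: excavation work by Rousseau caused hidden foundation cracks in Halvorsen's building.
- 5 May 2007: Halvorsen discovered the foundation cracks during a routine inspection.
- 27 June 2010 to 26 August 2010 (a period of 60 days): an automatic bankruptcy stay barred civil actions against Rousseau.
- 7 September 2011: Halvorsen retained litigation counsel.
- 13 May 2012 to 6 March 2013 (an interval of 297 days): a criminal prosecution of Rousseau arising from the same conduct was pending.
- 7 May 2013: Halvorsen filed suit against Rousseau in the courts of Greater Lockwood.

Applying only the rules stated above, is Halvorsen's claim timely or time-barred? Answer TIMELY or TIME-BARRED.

TIME-BARRED

Because discovery on 5 May 2007 post-dates the 4 November 2004 act, accrual under the later-of rule falls on 5 May 2007.
Adding the 5 years base period to 5 May 2007 gives a deadline of 5 May 2012, before any tolling.
The period was tolled for 60 days by the automatic bankruptcy stay (27 June 2010 to 26 August 2010), pushing the deadline to 4 July 2012.
Because the pending criminal prosecution ran from 13 May 2012 to 6 March 2013, the deadline is extended by 297 days to 27 April 2013.
None of the other events listed affects the running of the period under the stated rules.
Halvorsen filed on 7 May 2013, after the 27 April 2013 deadline, so the action is time-barred.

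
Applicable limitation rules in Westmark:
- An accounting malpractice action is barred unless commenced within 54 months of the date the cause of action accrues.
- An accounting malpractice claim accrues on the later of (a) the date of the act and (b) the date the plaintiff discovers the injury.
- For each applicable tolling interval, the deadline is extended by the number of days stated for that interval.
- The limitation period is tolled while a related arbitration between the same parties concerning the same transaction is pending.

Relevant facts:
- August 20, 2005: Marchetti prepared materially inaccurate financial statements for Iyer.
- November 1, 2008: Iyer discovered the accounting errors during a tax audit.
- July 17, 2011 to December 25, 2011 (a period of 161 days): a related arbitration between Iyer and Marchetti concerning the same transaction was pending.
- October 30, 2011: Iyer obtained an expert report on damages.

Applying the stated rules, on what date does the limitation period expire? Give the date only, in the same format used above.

October 9, 2013

Taking the later of the act (August 20, 2005) and discovery (November 1, 2008), the claim accrued on November 1, 2008.
The untolled deadline — 54 months after November 1, 2008 — is May 1, 2013.
The pending related arbitration from July 17, 2011 to December 25, 2011 tolled the period for 161 days, extending the deadline to October 9, 2013.
Nothing else in the chronology tolls or restarts the period.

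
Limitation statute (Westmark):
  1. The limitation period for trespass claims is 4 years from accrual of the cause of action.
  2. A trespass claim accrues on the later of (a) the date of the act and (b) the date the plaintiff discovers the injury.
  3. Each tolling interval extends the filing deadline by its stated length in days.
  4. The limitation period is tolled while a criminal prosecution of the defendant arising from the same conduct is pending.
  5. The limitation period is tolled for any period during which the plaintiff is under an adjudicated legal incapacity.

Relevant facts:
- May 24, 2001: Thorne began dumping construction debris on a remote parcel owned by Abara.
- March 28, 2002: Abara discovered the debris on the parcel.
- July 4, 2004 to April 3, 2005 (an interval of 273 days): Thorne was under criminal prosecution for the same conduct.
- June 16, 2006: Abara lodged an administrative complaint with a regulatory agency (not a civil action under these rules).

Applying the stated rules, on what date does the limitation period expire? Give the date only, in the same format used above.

December 26, 2006

Taking the later of the act (May 24, 2001) and discovery (March 28, 2002), the claim accrued on March 28, 2002.
4 years from March 28, 2002 is March 28, 2006.
The period was tolled for 273 days by the pending criminal prosecution (July 4, 2004 to April 3, 2005), pushing the deadline to December 26, 2006.
Nothing else in the chronology tolls or restarts the period.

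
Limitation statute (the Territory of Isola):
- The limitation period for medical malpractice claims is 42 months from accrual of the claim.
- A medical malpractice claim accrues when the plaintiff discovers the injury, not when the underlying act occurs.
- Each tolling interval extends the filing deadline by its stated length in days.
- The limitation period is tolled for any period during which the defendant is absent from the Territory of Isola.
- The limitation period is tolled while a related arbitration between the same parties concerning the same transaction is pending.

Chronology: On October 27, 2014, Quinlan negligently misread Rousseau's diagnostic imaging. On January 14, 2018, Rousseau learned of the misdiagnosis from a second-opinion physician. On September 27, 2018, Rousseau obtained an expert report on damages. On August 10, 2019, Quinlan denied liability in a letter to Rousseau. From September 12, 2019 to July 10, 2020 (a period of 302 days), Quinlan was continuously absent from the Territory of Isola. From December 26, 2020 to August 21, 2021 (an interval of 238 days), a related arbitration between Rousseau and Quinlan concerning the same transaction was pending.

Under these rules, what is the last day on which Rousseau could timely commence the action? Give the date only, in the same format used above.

January 5, 2023

Accrual is tied to discovery, so the period began on January 14, 2018 rather than on October 27, 2014 when the act occurred.
Adding the 42 months base period to January 14, 2018 gives a deadline of July 14, 2021, before any tolling.
The defendant's absence from the jurisdiction from September 12, 2019 to July 10, 2020 tolled the period for 302 days, extending the deadline to May 12, 2022.
The pending related arbitration from December 26, 2020 to August 21, 2021 tolled the period for 238 days, extending the deadline to January 5, 2023.
None of the other events listed affects the running of the period under the stated rules.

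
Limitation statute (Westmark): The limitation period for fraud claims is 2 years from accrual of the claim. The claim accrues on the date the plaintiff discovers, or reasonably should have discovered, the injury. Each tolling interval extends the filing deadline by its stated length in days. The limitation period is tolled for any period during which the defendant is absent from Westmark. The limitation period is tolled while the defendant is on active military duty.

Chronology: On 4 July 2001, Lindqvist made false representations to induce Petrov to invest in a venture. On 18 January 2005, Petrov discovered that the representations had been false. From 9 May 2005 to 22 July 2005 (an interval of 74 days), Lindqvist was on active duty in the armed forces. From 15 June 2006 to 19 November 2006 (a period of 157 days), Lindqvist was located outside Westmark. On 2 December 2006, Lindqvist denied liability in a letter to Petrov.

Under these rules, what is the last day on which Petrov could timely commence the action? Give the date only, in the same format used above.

6 September 2007

Accrual is tied to discovery, so the period began on 18 January 2005 rather than on 4 July 2001 when the act occurred.
The untolled deadline — 2 years after 18 January 2005 — is 18 January 2007.
Because the defendant's active military service ran from 9 May 2005 to 22 July 2005, the deadline is extended by 74 days to 2 April 2007.
The defendant's absence from the jurisdiction from 15 June 2006 to 19 November 2006 tolled the period for 157 days, extending the deadline to 6 September 2007.
Nothing else in the chronology tolls or restarts the period.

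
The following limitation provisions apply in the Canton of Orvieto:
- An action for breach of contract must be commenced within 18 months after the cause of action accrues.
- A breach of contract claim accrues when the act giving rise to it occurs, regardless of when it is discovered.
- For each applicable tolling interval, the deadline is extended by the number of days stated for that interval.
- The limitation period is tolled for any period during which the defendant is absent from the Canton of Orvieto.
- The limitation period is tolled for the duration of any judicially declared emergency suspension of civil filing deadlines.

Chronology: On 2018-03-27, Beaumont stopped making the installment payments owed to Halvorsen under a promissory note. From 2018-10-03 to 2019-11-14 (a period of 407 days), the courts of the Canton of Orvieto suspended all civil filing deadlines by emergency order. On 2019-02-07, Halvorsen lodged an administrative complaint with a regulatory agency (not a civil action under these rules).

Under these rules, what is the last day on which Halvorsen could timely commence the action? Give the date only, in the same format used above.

The claim accrued on 2018-03-27, when the wrongful act occurred.
Adding the 18 months base period to 2018-03-27 gives a deadline of 2019-09-27, before any tolling.
The period was tolled for 407 days by the emergency suspension of filing deadlines (2018-10-03 to 2019-11-14), pushing the deadline to 2020-11-07.
The other events in the timeline have no effect on the limitation period under the stated rules.

2020-11-07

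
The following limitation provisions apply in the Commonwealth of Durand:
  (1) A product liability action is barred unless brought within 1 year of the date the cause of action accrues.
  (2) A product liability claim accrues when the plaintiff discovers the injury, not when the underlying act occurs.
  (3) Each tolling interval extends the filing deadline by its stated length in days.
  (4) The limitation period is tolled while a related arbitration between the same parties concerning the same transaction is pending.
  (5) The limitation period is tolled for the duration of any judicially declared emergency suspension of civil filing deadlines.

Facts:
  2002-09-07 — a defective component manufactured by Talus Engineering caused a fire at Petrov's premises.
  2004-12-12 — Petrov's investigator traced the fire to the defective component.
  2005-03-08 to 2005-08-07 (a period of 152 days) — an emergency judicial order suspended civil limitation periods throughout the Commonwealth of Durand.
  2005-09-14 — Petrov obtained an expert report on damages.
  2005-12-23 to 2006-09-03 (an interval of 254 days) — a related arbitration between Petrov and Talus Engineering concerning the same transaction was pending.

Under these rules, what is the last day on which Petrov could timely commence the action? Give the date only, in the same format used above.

The claim did not accrue until Petrov discovered the injury on 2004-12-12; the 2002-09-07 act date does not start the clock under the stated rule.
Adding the 1 year base period to 2004-12-12 gives a deadline of 2005-12-12, before any tolling.
Because the emergency suspension of filing deadlines ran from 2005-03-08 to 2005-08-07, the deadline is extended by 152 days to 2006-05-13.
The pending related arbitration from 2005-12-23 to 2006-09-03 tolled the period for 254 days, extending the deadline to 2007-01-22.
None of the other events listed affects the running of the period under the stated rules.

2007-01-22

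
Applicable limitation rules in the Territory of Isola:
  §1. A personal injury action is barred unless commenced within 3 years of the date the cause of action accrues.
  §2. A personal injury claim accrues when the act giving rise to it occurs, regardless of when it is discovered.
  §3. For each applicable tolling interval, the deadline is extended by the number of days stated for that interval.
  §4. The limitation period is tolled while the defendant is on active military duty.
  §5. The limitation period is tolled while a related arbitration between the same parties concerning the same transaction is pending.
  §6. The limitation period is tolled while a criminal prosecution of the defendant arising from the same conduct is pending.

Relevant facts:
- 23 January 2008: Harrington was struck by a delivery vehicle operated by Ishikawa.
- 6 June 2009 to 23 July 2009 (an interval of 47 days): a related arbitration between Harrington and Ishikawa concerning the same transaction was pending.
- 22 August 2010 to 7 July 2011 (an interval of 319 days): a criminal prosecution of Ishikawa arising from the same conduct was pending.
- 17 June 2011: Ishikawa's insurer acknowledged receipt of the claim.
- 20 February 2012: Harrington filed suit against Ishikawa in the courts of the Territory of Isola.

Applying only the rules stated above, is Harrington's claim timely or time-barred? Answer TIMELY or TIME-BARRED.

The limitation period began to run on 23 January 2008.
The untolled deadline — 3 years after 23 January 2008 — is 23 January 2011.
The pending related arbitration from 6 June 2009 to 23 July 2009 tolled the period for 47 days, extending the deadline to 11 March 2011.
The period was tolled for 319 days by the pending criminal prosecution (22 August 2010 to 7 July 2011), pushing the deadline to 24 January 2012.
None of the other events listed affects the running of the period under the stated rules.
The 20 February 2012 filing falls after the 24 January 2012 deadline; the claim is time-barred.

TIME-BARRED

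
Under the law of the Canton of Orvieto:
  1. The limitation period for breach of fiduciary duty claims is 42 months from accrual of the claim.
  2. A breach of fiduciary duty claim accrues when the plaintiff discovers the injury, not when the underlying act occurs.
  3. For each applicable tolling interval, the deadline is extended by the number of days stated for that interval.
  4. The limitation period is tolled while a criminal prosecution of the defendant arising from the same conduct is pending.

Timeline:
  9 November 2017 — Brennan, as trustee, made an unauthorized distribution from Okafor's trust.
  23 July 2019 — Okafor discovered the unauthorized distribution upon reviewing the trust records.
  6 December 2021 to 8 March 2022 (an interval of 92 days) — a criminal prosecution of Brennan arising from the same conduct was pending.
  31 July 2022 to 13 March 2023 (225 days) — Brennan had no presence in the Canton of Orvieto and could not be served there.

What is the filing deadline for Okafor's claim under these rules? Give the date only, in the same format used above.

Accrual is tied to discovery, so the period began on 23 July 2019 rather than on 9 November 2017 when the act occurred.
42 months from 23 July 2019 is 23 January 2023.
The pending criminal prosecution from 6 December 2021 to 8 March 2022 tolled the period for 92 days, extending the deadline to 25 April 2023.
No stated provision tolls the period for the defendant's absence, so the interval from 31 July 2022 to 13 March 2023 has no effect on the deadline.

25 April 2023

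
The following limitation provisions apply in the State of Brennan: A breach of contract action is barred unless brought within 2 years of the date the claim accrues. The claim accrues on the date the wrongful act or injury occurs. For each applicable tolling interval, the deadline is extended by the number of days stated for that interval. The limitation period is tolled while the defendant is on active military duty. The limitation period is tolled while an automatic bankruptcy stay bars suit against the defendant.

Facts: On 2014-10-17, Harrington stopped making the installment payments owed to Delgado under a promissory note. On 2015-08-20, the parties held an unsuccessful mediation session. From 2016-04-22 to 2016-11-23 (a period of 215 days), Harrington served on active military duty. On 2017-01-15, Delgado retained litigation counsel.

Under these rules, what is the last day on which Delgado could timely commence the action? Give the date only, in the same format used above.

The limitation period began to run on 2014-10-17.
Adding the 2 years base period to 2014-10-17 gives a deadline of 2016-10-17, before any tolling.
The period was tolled for 215 days by the defendant's active military service (2016-04-22 to 2016-11-23), pushing the deadline to 2017-05-20.
None of the other events listed affects the running of the period under the stated rules.

2017-05-20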